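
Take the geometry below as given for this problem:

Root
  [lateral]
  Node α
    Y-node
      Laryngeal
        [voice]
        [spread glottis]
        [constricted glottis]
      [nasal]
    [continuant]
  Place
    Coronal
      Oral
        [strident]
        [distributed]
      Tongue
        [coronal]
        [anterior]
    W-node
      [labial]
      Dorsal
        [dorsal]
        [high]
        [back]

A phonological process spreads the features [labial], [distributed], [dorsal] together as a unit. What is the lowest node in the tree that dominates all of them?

Place

[labial] is immediately dominated by W-node.
[distributed] is immediately dominated by Oral.
[dorsal] is immediately dominated by Dorsal.
The listed terminals split across distinct daughters of Place, so Place itself is the smallest node containing them all.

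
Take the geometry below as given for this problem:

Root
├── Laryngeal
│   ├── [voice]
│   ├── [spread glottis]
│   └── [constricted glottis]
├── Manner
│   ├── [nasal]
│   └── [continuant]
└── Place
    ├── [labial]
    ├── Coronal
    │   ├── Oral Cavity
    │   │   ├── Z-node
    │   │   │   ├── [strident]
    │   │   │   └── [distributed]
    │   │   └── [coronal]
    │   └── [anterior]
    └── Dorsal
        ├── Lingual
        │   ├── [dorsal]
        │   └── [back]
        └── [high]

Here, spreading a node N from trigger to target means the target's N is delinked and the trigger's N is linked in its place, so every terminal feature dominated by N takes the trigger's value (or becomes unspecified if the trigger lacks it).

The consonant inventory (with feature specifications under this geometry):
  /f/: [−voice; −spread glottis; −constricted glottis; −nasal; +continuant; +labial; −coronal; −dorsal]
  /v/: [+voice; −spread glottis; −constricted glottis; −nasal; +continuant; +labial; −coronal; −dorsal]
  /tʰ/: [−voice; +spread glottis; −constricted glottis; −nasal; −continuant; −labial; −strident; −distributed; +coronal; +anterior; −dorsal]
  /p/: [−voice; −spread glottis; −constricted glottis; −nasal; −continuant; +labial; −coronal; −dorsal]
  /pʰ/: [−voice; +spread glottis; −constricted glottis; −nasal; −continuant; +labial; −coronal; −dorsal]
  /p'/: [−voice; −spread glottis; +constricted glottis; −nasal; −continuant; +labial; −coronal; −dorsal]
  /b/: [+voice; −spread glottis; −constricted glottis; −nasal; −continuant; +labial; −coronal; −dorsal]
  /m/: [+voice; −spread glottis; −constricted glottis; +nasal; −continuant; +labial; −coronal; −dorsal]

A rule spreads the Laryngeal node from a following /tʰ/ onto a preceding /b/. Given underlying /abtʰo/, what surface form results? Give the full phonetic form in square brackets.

[apʰtʰo]

Laryngeal immediately or transitively dominates [voice], [spread glottis], [constricted glottis].
Spreading Laryngeal from /tʰ/ onto /b/ replaces those values with /tʰ/'s: [−voice], [+spread glottis], [−constricted glottis]. Features outside Laryngeal ([nasal], [continuant], [labial], …) stay as in /b/.
Among the inventory, only /pʰ/ has exactly this specification, giving the surface form [apʰtʰo].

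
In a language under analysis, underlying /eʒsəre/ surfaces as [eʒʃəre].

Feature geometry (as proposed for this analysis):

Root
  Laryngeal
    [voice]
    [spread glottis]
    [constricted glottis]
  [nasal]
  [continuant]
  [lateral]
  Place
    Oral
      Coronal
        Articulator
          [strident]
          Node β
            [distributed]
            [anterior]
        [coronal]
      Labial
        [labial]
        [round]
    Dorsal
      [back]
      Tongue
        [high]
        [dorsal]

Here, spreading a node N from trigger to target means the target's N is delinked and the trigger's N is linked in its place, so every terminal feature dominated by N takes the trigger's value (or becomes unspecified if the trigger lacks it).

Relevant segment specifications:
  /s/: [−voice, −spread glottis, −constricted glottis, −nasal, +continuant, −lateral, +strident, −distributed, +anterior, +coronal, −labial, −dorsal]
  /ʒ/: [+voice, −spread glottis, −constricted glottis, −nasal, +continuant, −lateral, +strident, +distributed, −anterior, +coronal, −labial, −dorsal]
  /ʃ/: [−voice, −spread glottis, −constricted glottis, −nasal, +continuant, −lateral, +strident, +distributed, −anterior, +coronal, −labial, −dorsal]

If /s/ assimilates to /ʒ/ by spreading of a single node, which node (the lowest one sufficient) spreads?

Node β

Comparing /s/ with its surface form [ʃ], the features that change are [anterior], [distributed].
The smallest constituent containing every changed terminal is Node β — each of its daughters lacks at least one of the affected features.
If Node β spreads, every terminal under it takes /ʒ/'s value, producing [ʃ] as observed.
[voice], a feature on which the two segments disagree outside Node β, is unchanged — nothing dominating it spread, and Node β is the minimal sufficient constituent.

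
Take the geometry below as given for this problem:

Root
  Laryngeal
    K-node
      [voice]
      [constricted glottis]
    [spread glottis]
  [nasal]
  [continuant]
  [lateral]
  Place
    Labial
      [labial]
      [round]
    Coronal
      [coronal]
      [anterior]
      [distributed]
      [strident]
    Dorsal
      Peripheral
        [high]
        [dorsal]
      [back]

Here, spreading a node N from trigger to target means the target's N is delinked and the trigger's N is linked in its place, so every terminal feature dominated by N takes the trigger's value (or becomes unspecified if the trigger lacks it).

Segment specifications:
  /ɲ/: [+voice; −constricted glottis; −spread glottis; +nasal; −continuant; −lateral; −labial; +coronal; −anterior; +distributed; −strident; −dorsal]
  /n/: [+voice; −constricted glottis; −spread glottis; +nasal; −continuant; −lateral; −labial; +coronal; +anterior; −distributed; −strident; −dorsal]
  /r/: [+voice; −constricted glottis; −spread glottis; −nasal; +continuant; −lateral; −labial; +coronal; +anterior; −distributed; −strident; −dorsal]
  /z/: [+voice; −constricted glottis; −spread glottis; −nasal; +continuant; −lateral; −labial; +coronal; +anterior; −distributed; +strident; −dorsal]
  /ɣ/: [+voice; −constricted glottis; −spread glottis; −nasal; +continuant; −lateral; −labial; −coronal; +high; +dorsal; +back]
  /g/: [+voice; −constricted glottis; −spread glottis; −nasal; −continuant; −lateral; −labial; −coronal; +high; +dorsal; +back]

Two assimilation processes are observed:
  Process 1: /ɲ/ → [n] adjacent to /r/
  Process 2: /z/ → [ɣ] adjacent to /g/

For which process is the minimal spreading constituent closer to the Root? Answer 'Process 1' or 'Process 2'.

Process 2

Process 1: the features that change are [anterior], [distributed]; the minimal node is Coronal (depth 2).
Process 2: the features that change are [coronal], [anterior], [distributed], [strident], [dorsal], [high], [back]; the minimal node is Place (depth 1).
Place (depth 1) sits above Coronal (depth 2), making Process 2 the one with the higher spreading node.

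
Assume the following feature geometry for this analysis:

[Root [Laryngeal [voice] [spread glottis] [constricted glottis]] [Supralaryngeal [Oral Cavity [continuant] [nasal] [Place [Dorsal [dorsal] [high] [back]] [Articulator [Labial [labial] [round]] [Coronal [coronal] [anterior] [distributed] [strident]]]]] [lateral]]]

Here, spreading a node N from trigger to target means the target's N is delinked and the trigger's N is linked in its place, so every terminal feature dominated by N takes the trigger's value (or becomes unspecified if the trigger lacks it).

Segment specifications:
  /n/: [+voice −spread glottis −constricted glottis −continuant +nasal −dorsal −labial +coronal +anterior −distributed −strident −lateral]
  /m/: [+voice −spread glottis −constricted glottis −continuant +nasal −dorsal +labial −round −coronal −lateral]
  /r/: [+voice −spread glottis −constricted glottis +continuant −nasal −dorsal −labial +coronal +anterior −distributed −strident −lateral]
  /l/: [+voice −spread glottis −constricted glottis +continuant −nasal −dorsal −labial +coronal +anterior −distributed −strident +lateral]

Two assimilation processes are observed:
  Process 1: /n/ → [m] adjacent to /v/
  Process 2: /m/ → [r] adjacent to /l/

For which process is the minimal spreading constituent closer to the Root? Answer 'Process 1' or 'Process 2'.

In Process 1, [labial], [round], [coronal], [anterior], [distributed], [strident] change, so the minimal spreading node is Articulator at depth 4.
In Process 2, [nasal], [continuant], [labial], [round], [coronal], [anterior], [distributed], [strident] change, so the minimal spreading node is Oral Cavity at depth 2.
Depth 2 < depth 4; Process 2 involves the structurally higher constituent Oral Cavity.

Process 2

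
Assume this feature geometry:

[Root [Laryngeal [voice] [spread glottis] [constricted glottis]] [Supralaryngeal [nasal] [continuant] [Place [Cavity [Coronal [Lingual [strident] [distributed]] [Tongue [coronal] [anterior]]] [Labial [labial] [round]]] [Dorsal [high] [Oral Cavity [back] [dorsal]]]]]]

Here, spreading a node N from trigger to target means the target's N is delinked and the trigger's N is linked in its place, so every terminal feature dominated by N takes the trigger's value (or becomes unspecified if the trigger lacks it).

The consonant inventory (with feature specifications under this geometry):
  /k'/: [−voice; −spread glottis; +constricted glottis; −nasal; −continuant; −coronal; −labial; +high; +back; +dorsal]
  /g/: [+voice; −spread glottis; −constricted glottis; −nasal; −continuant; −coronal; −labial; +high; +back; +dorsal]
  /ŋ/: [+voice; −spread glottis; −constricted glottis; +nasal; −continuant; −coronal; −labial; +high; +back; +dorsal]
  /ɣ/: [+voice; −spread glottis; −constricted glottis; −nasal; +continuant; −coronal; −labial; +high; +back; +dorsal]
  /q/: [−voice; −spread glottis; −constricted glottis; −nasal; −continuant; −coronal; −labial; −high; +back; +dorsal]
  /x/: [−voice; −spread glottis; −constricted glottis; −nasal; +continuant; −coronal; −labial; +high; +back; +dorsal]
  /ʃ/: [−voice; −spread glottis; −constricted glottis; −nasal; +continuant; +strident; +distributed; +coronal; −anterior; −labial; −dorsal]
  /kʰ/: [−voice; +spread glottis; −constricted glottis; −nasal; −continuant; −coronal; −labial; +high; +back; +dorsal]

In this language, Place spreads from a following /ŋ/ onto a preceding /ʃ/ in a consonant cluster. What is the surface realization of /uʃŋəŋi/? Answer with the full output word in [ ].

[uxŋəŋi]

Terminals under Place in this geometry: [strident], [distributed], [coronal], [anterior], [labial], [round], [high], [back], [dorsal].
After delinking /ʃ/'s Place and linking /ŋ/'s, the affected terminals become [−coronal], [−labial], [+high], [+back], [+dorsal]; [voice], [spread glottis], [constricted glottis], … (outside Place) are retained from /ʃ/.
The resulting bundle matches /x/ in the inventory; substituting it for /ʃ/ gives [uxŋəŋi].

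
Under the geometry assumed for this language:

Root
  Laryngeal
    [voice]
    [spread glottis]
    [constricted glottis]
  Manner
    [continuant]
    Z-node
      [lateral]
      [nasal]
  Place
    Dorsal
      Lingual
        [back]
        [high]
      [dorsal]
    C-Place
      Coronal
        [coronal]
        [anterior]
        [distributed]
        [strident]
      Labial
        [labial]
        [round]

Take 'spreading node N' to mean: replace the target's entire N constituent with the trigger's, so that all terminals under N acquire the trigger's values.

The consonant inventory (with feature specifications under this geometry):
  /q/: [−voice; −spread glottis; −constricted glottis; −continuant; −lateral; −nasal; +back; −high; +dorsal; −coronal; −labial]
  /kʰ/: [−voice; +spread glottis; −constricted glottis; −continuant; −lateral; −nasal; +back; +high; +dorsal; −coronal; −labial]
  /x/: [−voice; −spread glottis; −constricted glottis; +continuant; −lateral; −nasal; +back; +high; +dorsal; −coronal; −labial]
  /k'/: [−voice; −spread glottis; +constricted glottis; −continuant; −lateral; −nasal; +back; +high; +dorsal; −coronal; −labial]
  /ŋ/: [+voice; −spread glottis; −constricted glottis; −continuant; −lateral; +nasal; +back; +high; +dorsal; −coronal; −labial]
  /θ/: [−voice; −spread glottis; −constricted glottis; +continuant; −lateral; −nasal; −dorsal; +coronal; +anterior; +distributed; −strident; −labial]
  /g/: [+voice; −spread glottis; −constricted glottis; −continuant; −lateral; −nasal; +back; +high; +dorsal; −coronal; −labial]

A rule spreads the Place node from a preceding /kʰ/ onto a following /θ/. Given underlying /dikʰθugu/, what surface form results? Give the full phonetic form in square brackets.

[dikʰxugu]

The Place node dominates the terminals [back], [high], [dorsal], [coronal], [anterior], [distributed], [strident], [labial], [round].
Spreading Place from /kʰ/ onto /θ/ replaces those values with /kʰ/'s: [+back], [+high], [+dorsal], [−coronal], [−labial]. Features outside Place ([voice], [spread glottis], [constricted glottis], …) stay as in /θ/.
The resulting bundle matches /x/ in the inventory; substituting it for /θ/ gives [dikʰxugu].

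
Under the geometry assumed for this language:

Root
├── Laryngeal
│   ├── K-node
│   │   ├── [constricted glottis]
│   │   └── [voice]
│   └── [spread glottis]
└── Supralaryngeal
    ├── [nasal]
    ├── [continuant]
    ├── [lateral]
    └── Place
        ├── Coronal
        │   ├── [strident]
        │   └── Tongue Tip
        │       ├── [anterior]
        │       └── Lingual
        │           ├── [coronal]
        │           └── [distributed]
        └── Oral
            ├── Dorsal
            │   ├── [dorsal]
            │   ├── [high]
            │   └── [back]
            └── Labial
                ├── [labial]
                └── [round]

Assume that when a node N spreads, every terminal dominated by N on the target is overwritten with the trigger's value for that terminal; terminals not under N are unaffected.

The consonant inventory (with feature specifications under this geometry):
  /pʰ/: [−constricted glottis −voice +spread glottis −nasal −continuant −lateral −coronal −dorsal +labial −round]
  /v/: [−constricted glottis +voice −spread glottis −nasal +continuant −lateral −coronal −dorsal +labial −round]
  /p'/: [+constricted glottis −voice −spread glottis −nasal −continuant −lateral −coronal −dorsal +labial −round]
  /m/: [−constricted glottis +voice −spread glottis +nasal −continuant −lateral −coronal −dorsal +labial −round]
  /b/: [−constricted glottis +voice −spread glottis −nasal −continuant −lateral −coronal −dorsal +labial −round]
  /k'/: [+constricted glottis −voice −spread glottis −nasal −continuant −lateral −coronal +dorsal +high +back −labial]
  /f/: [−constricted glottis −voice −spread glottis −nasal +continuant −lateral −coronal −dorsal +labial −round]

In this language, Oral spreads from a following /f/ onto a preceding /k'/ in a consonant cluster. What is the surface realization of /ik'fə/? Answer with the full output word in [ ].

Oral immediately or transitively dominates [dorsal], [high], [back], [labial], [round].
After delinking /k'/'s Oral and linking /f/'s, the affected terminals become [−dorsal], [+labial], [−round]; [constricted glottis], [voice], [spread glottis], … (outside Oral) are retained from /k'/.
Among the inventory, only /p'/ has exactly this specification, giving the surface form [ip'fə].

[ip'fə]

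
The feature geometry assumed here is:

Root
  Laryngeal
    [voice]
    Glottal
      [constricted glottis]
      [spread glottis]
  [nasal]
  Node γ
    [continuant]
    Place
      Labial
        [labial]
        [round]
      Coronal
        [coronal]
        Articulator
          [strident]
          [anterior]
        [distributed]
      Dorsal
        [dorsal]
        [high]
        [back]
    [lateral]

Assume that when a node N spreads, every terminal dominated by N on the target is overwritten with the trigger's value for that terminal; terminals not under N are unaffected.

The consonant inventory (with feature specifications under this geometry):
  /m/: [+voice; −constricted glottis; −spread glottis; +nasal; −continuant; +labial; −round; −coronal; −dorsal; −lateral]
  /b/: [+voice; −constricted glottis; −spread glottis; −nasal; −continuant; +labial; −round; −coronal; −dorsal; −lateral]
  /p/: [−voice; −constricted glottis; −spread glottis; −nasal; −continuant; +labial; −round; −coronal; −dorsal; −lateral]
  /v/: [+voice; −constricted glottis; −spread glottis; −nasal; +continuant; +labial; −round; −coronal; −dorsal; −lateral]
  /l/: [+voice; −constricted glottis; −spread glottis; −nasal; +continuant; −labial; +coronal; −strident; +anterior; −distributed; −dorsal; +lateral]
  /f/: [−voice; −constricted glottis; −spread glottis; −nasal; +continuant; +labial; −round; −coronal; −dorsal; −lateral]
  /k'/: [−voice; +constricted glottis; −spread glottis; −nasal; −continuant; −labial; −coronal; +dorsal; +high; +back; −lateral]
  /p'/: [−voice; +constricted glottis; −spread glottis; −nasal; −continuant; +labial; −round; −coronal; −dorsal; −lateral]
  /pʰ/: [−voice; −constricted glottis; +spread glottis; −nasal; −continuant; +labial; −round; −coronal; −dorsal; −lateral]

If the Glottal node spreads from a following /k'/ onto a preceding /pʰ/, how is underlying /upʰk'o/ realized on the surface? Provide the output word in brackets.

Terminals under Glottal in this geometry: [constricted glottis], [spread glottis].
After delinking /pʰ/'s Glottal and linking /k'/'s, the affected terminals become [+constricted glottis], [−spread glottis]; [voice], [nasal], [continuant], … (outside Glottal) are retained from /pʰ/.
Among the inventory, only /p'/ has exactly this specification, giving the surface form [up'k'o].

[up'k'o]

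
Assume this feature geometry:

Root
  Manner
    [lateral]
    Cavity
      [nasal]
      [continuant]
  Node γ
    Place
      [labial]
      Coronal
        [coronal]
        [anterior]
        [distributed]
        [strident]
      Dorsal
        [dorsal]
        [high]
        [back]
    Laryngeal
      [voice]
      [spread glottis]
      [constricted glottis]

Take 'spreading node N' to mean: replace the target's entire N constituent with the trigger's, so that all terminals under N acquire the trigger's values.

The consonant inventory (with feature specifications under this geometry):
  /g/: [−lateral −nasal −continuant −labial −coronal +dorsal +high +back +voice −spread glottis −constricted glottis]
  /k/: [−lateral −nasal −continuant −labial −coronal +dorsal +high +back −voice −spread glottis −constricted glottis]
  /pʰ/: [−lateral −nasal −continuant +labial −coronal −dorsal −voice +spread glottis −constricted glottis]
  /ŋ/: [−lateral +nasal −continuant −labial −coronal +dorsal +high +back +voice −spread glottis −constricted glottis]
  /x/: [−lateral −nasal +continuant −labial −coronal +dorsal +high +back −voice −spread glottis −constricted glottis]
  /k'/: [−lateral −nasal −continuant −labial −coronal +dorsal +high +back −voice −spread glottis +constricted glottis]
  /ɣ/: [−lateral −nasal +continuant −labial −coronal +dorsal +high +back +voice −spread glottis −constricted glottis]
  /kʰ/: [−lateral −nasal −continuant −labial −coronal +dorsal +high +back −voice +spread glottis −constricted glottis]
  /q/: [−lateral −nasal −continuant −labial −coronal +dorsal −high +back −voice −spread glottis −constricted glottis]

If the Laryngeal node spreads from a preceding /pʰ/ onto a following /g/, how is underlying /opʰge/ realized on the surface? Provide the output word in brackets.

Laryngeal immediately or transitively dominates [voice], [spread glottis], [constricted glottis].
After delinking /g/'s Laryngeal and linking /pʰ/'s, the affected terminals become [−voice], [+spread glottis], [−constricted glottis]; [lateral], [nasal], [continuant], … (outside Laryngeal) are retained from /g/.
This feature bundle is that of [kʰ], so /opʰge/ surfaces as [opʰkʰe].

[opʰkʰe]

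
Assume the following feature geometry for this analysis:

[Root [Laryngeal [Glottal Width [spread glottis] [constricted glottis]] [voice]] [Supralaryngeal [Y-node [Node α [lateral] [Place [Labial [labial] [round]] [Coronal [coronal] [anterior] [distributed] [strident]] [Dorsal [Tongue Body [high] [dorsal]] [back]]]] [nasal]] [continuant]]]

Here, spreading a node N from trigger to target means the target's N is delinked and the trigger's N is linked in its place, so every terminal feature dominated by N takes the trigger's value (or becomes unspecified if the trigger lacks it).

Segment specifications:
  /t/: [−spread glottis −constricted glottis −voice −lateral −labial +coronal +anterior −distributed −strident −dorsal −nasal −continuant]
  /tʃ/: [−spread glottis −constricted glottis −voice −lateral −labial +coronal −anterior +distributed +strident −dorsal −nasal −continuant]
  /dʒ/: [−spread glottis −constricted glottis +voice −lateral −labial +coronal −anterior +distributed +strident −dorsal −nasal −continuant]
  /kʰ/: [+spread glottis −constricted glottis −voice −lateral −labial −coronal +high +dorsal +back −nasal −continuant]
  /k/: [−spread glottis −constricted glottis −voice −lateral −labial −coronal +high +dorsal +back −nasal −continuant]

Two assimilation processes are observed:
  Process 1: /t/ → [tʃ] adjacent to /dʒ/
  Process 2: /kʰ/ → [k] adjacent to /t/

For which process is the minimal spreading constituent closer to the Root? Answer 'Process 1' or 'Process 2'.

Process 1: the features that change are [anterior], [distributed], [strident]; the minimal node is Coronal (depth 5).
Process 2: the feature that changes is [spread glottis]; the minimal node is [spread glottis] (depth 3).
[spread glottis] (depth 3) sits above Coronal (depth 5), making Process 2 the one with the higher spreading node.

Process 2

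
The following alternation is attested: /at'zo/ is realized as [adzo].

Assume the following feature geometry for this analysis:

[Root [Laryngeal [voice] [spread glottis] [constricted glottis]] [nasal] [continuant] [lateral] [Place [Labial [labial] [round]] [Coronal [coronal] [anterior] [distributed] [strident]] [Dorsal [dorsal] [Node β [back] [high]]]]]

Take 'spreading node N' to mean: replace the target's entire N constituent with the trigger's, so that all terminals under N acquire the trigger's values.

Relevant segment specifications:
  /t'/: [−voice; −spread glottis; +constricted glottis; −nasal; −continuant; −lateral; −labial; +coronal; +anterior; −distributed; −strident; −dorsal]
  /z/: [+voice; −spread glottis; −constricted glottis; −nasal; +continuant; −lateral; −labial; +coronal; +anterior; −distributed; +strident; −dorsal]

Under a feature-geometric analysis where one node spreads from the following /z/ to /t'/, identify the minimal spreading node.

Feature comparison: [voice], [constricted glottis] differ between /t'/ and [d]; the remaining terminals match.
The smallest constituent containing every changed terminal is Laryngeal — each of its daughters lacks at least one of the affected features.
If Laryngeal spreads, every terminal under it takes /z/'s value, producing [d] as observed.
Since [continuant], [strident] are preserved even though /z/ disagrees there, no node above Laryngeal spread.

Laryngeal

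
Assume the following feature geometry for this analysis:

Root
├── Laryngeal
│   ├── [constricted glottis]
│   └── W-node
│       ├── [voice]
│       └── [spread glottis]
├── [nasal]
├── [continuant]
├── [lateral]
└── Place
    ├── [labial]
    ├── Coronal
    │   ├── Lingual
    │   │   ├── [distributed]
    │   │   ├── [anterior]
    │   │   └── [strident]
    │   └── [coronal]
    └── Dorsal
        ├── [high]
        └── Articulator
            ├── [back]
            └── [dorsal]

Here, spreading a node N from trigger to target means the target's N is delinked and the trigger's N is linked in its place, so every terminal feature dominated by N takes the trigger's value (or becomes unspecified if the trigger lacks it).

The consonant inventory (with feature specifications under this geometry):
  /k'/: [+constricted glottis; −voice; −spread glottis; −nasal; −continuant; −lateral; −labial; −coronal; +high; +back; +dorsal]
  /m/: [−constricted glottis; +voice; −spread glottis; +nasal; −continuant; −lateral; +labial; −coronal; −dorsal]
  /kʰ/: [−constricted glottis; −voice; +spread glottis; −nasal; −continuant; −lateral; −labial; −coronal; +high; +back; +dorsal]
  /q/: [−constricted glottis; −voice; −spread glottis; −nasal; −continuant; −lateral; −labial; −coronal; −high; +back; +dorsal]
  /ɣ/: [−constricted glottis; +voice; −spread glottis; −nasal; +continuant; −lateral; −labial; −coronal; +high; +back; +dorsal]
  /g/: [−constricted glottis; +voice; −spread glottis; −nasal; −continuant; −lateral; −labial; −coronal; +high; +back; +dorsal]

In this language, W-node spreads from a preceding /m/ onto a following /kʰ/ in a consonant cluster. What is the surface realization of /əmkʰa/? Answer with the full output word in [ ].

[əmga]

W-node immediately or transitively dominates [voice], [spread glottis].
After delinking /kʰ/'s W-node and linking /m/'s, the affected terminals become [+voice], [−spread glottis]; [constricted glottis], [nasal], [continuant], … (outside W-node) are retained from /kʰ/.
Among the inventory, only /g/ has exactly this specification, giving the surface form [əmga].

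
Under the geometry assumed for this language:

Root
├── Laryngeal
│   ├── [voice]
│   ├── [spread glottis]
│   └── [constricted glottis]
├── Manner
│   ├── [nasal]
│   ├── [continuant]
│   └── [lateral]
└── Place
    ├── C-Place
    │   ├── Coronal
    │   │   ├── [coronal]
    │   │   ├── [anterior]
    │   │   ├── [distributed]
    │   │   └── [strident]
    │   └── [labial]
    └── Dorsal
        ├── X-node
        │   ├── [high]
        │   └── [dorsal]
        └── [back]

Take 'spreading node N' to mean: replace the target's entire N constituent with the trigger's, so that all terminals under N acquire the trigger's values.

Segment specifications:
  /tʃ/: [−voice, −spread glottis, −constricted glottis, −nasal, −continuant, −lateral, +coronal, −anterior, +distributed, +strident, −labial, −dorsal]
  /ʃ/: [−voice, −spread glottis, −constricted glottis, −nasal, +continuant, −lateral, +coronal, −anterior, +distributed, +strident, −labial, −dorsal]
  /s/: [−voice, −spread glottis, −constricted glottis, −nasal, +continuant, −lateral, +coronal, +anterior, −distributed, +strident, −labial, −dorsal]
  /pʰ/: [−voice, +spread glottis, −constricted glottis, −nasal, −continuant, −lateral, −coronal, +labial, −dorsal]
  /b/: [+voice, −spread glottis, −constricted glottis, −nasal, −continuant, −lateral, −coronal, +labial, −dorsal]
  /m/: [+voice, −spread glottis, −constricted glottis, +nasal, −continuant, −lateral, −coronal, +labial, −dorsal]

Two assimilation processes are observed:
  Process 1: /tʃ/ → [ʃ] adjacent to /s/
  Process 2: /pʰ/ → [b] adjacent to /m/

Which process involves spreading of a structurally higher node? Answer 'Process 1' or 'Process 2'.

Process 1: the feature that changes is [continuant]; the minimal node is [continuant] (depth 2).
Process 2: the features that change are [voice], [spread glottis]; the minimal node is Laryngeal (depth 1).
Laryngeal (depth 1) sits above [continuant] (depth 2), making Process 2 the one with the higher spreading node.

Process 2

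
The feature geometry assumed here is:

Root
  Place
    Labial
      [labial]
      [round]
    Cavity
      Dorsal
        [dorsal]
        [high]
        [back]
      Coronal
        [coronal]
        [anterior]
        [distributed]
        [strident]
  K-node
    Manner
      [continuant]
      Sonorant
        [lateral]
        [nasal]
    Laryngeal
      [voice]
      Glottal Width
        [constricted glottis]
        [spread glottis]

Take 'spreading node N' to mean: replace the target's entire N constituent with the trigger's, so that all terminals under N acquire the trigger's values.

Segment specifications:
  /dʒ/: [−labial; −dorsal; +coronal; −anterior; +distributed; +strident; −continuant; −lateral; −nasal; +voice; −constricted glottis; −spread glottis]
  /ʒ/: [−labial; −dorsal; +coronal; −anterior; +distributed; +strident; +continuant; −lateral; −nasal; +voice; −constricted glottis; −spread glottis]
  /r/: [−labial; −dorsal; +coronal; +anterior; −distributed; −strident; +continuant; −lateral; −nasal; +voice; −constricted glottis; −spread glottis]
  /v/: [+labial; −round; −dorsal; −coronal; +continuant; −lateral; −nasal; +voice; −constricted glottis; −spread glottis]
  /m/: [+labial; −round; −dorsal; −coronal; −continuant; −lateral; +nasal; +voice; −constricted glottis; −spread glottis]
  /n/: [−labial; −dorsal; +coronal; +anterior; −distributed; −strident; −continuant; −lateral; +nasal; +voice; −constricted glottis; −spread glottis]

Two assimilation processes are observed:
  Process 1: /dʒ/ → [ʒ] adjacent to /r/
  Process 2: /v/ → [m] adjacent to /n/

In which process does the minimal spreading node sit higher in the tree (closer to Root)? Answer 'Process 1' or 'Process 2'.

Process 2

Process 1 alters [continuant]; the lowest dominating node is [continuant] (depth 3 from Root).
Process 2: the features that change are [nasal], [continuant]; the minimal node is Manner (depth 2).
Manner (depth 2) sits above [continuant] (depth 3), making Process 2 the one with the higher spreading node.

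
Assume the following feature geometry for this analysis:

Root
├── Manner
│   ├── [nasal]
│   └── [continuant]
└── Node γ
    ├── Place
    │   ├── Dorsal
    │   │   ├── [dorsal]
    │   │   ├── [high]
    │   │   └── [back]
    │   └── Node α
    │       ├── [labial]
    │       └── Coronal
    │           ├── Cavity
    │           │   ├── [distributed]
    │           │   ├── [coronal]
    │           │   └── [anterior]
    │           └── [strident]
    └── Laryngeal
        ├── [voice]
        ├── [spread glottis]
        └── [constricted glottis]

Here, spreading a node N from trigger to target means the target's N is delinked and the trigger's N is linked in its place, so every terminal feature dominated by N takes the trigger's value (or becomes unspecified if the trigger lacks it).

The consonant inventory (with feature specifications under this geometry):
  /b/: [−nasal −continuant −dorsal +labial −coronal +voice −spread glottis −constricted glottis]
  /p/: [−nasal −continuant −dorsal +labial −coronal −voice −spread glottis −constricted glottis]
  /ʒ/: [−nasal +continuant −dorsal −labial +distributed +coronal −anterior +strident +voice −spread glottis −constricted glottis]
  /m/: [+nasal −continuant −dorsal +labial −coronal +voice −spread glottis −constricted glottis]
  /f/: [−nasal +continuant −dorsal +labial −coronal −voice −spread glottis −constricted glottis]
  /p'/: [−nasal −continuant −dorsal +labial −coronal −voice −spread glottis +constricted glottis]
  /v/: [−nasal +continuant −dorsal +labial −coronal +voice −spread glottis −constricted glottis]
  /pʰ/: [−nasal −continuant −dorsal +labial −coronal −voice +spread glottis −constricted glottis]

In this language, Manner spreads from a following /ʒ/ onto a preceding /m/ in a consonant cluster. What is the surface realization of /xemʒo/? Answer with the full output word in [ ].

[xevʒo]

Terminals under Manner in this geometry: [nasal], [continuant].
The target acquires /ʒ/'s values for everything under Manner — [−nasal], [+continuant] — while keeping its own [dorsal], [labial], [coronal], ….
This feature bundle is that of [v], so /xemʒo/ surfaces as [xevʒo].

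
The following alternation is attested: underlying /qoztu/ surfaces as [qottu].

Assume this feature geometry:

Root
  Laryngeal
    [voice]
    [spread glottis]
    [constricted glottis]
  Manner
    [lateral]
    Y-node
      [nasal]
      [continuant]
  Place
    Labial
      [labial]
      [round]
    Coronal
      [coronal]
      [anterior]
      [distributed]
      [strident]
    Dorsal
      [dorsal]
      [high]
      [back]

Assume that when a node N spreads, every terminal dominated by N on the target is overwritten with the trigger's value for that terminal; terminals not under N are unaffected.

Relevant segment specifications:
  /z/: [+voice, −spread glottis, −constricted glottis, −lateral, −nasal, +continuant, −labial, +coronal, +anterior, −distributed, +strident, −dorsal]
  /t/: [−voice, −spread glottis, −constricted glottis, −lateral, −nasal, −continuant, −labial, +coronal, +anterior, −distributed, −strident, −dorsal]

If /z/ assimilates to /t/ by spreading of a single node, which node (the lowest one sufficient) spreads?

The alternation /z/ → [t] changes [voice], [continuant], [strident] and nothing else.
The smallest constituent containing every changed terminal is Root — each of its daughters lacks at least one of the affected features.
Delinking /z/'s Root and associating /t/'s Root gives precisely the feature bundle of [t].

Root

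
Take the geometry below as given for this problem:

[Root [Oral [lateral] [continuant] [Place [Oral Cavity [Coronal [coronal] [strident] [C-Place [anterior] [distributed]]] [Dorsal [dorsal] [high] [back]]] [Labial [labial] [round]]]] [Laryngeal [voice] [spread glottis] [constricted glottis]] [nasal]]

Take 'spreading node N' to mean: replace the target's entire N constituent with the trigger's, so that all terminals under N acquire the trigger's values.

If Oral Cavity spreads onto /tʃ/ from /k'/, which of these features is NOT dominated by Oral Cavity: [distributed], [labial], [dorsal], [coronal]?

Under this geometry, Oral Cavity contains [coronal], [strident], [anterior], [distributed], [dorsal], [high], [back].
Of the listed options, [coronal], [distributed], [dorsal] are among these and would be overwritten by spreading Oral Cavity.
But [labial] is a dependent of Labial, outside Oral Cavity; it is therefore untouched by the spreading.

[labial]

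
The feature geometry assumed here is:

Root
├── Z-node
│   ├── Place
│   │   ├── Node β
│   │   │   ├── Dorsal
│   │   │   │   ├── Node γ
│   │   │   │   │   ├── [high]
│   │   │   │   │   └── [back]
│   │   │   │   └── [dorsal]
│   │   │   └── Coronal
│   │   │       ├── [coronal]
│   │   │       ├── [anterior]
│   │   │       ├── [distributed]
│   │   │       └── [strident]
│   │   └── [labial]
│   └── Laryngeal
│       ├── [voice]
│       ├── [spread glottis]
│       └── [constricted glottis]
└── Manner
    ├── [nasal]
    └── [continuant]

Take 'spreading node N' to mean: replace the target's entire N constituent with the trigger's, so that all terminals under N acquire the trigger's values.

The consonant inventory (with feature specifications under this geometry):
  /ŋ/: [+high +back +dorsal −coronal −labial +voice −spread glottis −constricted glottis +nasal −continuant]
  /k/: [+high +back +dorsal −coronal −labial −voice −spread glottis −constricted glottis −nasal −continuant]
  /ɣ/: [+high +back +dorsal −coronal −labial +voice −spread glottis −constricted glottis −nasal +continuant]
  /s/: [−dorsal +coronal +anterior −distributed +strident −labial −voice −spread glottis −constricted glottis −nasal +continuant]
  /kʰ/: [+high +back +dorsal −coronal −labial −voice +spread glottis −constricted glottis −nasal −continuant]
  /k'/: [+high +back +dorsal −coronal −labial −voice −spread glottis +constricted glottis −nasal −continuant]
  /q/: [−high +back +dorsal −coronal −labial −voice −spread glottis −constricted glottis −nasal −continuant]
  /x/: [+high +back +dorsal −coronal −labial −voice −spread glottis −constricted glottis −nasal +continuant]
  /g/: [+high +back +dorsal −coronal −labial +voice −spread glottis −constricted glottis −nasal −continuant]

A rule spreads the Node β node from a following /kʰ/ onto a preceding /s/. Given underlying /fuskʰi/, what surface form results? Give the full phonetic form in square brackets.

The Node β node dominates the terminals [high], [back], [dorsal], [coronal], [anterior], [distributed], [strident].
After delinking /s/'s Node β and linking /kʰ/'s, the affected terminals become [+high], [+back], [+dorsal], [−coronal]; [labial], [voice], [spread glottis], … (outside Node β) are retained from /s/.
The resulting bundle matches /x/ in the inventory; substituting it for /s/ gives [fuxkʰi].

[fuxkʰi]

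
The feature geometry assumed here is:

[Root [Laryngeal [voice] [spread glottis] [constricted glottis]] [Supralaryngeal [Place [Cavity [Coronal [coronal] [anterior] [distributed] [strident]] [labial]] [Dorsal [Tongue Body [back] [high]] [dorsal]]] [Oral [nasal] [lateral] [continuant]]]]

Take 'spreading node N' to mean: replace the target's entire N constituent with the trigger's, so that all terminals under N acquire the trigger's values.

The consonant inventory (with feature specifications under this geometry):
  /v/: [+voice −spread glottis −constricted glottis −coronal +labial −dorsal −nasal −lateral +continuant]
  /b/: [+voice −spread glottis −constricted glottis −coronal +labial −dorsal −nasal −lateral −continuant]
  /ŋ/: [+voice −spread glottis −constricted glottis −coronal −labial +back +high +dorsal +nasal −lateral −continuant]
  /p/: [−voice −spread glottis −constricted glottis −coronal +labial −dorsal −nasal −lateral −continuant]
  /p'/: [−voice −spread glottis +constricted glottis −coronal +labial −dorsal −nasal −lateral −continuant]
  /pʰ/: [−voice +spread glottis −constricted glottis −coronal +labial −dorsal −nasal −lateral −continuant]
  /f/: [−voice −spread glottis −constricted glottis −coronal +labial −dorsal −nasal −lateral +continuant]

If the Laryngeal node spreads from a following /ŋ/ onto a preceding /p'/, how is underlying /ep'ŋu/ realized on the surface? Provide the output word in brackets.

[ebŋu]

Terminals under Laryngeal in this geometry: [voice], [spread glottis], [constricted glottis].
Spreading Laryngeal from /ŋ/ onto /p'/ replaces those values with /ŋ/'s: [+voice], [−spread glottis], [−constricted glottis]. Features outside Laryngeal ([coronal], [labial], [dorsal], …) stay as in /p'/.
This feature bundle is that of [b], so /ep'ŋu/ surfaces as [ebŋu].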